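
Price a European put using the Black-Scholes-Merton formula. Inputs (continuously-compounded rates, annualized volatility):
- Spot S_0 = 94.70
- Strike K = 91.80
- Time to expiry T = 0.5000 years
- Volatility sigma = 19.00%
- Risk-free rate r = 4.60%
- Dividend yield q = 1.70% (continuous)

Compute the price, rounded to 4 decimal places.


d1 = (ln(S/K) + (r - q + 0.5*sigma^2) * T) / (sigma * sqrt(T)) = 0.40659907
d2 = d1 - sigma * sqrt(T) = 0.27224878
exp(-rT) = 0.97726248; exp(-qT) = 0.99153602
P = K * exp(-rT) * N(-d2) - S_0 * exp(-qT) * N(-d1)
N(-d1) = 0.34215124; N(-d2) = 0.39271537
P = 91.8000 * 0.97726248 * 0.39271537 - 94.7000 * 0.99153602 * 0.34215124 = 3.1041

Answer: Price = 3.1041


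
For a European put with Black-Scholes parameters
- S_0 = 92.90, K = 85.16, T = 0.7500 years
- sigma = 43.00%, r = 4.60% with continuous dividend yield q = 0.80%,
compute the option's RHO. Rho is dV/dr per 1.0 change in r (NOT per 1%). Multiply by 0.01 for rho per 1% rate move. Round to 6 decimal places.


Answer: Rho = -27.808861

Derivation:
d1 = 0.4963313928; d2 = 0.1239404692
phi(d1) = 0.3527093406; exp(-qT) = 0.9940179641; exp(-rT) = 0.9660883397
N(-d2) = 0.4506812051
Rho = -K*T*exp(-rT)*N(-d2) = -85.1600 * 0.7500 * 0.9660883397 * 0.4506812051 = -27.808861


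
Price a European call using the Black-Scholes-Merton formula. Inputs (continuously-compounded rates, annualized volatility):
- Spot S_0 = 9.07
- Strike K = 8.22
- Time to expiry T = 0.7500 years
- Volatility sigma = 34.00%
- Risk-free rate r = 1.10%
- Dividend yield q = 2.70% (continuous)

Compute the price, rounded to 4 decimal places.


Answer: Price = 1.4074

Derivation:
d1 = (ln(S/K) + (r - q + 0.5*sigma^2) * T) / (sigma * sqrt(T)) = 0.44066108
d2 = d1 - sigma * sqrt(T) = 0.14621244
exp(-rT) = 0.99178394; exp(-qT) = 0.97995365
C = S_0 * exp(-qT) * N(d1) - K * exp(-rT) * N(d2)
N(d1) = 0.67027081; N(d2) = 0.55812316
C = 9.0700 * 0.97995365 * 0.67027081 - 8.2200 * 0.99178394 * 0.55812316 = 1.4074


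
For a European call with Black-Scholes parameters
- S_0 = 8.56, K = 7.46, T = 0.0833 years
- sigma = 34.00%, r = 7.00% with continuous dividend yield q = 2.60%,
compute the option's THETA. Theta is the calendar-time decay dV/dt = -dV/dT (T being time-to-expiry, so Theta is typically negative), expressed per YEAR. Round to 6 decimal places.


Answer: Theta = -0.932879

Derivation:
d1 = 1.4880754517; d2 = 1.3899455378
phi(d1) = 0.1318457226; exp(-qT) = 0.9978365437; exp(-rT) = 0.9941859673
Theta = -S*exp(-qT)*phi(d1)*sigma/(2*sqrt(T)) - r*K*exp(-rT)*N(d2) + q*S*exp(-qT)*N(d1)
N(d1) = 0.9316345017; N(d2) = 0.9177272920; sqrt(T) = 0.2886173938
Term 1 = -8.5600 * 0.9978365437 * 0.1318457226 * 0.3400 / (2 * 0.2886173938) = -0.6633238842
Term 2 = -0.0700 * 7.4600 * 0.9941859673 * 0.9177272920 = -0.4764508912
Term 3 = 0.0260 * 8.5600 * 0.9978365437 * 0.9316345017 = 0.2068959938
Theta = -0.6633238842 + (-0.4764508912) + (0.2068959938) = -0.932879


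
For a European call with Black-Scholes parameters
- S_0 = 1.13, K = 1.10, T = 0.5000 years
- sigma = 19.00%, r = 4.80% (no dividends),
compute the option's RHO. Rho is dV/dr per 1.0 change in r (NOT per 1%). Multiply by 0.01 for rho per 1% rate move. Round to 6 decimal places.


Answer: Rho = 0.334192

Derivation:
d1 = 0.4460909881; d2 = 0.3117406997
phi(d1) = 0.3611589481; exp(-qT) = 1.0000000000; exp(-rT) = 0.9762857098
N(d2) = 0.6223812028
Rho = K*T*exp(-rT)*N(d2) = 1.1000 * 0.5000 * 0.9762857098 * 0.6223812028 = 0.334192


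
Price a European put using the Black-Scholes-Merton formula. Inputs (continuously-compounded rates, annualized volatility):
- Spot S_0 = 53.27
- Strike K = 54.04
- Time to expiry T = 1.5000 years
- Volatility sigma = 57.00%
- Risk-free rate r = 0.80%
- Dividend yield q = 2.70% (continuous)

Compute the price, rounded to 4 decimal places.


d1 = (ln(S/K) + (r - q + 0.5*sigma^2) * T) / (sigma * sqrt(T)) = 0.28767009
d2 = d1 - sigma * sqrt(T) = -0.41043448
exp(-rT) = 0.98807171; exp(-qT) = 0.96030916
P = K * exp(-rT) * N(-d2) - S_0 * exp(-qT) * N(-d1)
N(-d1) = 0.38679964; N(-d2) = 0.65925637
P = 54.0400 * 0.98807171 * 0.65925637 - 53.2700 * 0.96030916 * 0.38679964 = 15.4143

Answer: Price = 15.4143


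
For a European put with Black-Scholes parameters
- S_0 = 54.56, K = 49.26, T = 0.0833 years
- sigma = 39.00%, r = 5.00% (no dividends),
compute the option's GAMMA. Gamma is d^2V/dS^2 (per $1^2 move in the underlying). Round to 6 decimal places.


Answer: Gamma = 0.039356

Derivation:
d1 = 1.0011354067; d2 = 0.8885746231
phi(d1) = 0.2416959895; exp(-qT) = 1.0000000000; exp(-rT) = 0.9958436616
Gamma = exp(-qT) * phi(d1) / (S * sigma * sqrt(T)) = 1.0000000000 * 0.2416959895 / (54.5600 * 0.3900 * 0.2886173938) = 0.039356


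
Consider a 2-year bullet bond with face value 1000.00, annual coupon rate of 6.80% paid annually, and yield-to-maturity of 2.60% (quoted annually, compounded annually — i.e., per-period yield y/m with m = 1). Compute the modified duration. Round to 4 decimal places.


Coupon per period c = face * coupon_rate / m = 68.000000
Periods per year m = 1; per-period yield y/m = 0.026000
Number of cashflows N = 2
Cashflows (t years, CF_t, discount factor 1/(1+y/m)^(m*t), PV):
  t = 1.0000: CF_t = 68.000000, DF = 0.974659, PV = 66.276803
  t = 2.0000: CF_t = 1068.000000, DF = 0.949960, PV = 1014.557186
Price P = sum_t PV_t = 1080.833989
First compute Macaulay numerator sum_t t * PV_t:
  t * PV_t at t = 1.0000: 66.276803
  t * PV_t at t = 2.0000: 2029.114371
Macaulay duration D = 2095.391174 / 1080.833989 = 1.938680
Modified duration = D / (1 + y/m) = 1.938680 / (1 + 0.026000) = 1.889552

Answer: Modified duration = 1.8896


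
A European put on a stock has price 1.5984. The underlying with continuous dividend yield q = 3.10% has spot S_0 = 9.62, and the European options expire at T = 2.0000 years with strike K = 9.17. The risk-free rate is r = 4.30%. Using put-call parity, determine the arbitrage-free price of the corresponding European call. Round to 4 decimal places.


Put-call parity: C - P = S_0 * exp(-qT) - K * exp(-rT).
S_0 * exp(-qT) = 9.6200 * 0.93988289 = 9.04167337
K * exp(-rT) = 9.1700 * 0.91759423 = 8.41433910
C = P + S*exp(-qT) - K*exp(-rT)
C = 1.5984 + 9.04167337 - 8.41433910 = 2.2257

Answer: Call price = 2.2257


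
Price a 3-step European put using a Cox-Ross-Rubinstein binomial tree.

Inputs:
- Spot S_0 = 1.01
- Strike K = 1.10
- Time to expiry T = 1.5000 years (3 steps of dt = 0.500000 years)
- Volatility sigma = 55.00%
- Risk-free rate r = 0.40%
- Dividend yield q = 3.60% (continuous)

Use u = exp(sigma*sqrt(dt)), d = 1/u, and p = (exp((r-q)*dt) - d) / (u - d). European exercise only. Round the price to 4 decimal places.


Answer: Price = V(0,0) = 0.3629

Derivation:
dt = T/N = 0.500000
u = exp(sigma*sqrt(dt)) = 1.475370; d = 1/u = 0.677796
p = (exp((r-q)*dt) - d) / (u - d) = 0.384079
Discount per step: exp(-r*dt) = 0.998002
Stock lattice S(k, i) with i counting down-moves:
  k=0: S(0,0) = 1.0100
  k=1: S(1,0) = 1.4901; S(1,1) = 0.6846
  k=2: S(2,0) = 2.1985; S(2,1) = 1.0100; S(2,2) = 0.4640
  k=3: S(3,0) = 3.2436; S(3,1) = 1.4901; S(3,2) = 0.6846; S(3,3) = 0.3145
Terminal payoffs V(N, i) = max(K - S_T, 0):
  V(3,0) = 0.000000; V(3,1) = 0.000000; V(3,2) = 0.415426; V(3,3) = 0.785501
Backward induction: V(k, i) = exp(-r*dt) * [p * V(k+1, i) + (1-p) * V(k+1, i+1)].
  V(2,0) = exp(-r*dt) * [p*0.000000 + (1-p)*0.000000] = 0.000000
  V(2,1) = exp(-r*dt) * [p*0.000000 + (1-p)*0.415426] = 0.255358
  V(2,2) = exp(-r*dt) * [p*0.415426 + (1-p)*0.785501] = 0.642078
  V(1,0) = exp(-r*dt) * [p*0.000000 + (1-p)*0.255358] = 0.156966
  V(1,1) = exp(-r*dt) * [p*0.255358 + (1-p)*0.642078] = 0.492561
  V(0,0) = exp(-r*dt) * [p*0.156966 + (1-p)*0.492561] = 0.362940


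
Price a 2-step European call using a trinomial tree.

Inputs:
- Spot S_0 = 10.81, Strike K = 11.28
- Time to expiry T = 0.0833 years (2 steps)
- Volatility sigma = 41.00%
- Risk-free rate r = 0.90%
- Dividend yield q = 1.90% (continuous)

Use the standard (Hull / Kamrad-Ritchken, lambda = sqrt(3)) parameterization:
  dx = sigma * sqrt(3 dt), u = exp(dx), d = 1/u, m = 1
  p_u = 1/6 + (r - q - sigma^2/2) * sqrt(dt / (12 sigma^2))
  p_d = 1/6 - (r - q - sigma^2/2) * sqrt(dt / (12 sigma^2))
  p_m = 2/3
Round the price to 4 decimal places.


Answer: Price = V(0,0) = 0.3223

Derivation:
dt = T/N = 0.041650; dx = sigma*sqrt(3*dt) = 0.144928
u = exp(dx) = 1.155956; d = 1/u = 0.865085
p_u = 0.153152, p_m = 0.666667, p_d = 0.180181
Discount per step: exp(-r*dt) = 0.999625
Stock lattice S(k, j) with j the centered position index:
  k=0: S(0,+0) = 10.8100
  k=1: S(1,-1) = 9.3516; S(1,+0) = 10.8100; S(1,+1) = 12.4959
  k=2: S(2,-2) = 8.0899; S(2,-1) = 9.3516; S(2,+0) = 10.8100; S(2,+1) = 12.4959; S(2,+2) = 14.4447
Terminal payoffs V(N, j) = max(S_T - K, 0):
  V(2,-2) = 0.000000; V(2,-1) = 0.000000; V(2,+0) = 0.000000; V(2,+1) = 1.215887; V(2,+2) = 3.164698
Backward induction: V(k, j) = exp(-r*dt) * [p_u * V(k+1, j+1) + p_m * V(k+1, j) + p_d * V(k+1, j-1)]
  V(1,-1) = exp(-r*dt) * [p_u*0.000000 + p_m*0.000000 + p_d*0.000000] = 0.000000
  V(1,+0) = exp(-r*dt) * [p_u*1.215887 + p_m*0.000000 + p_d*0.000000] = 0.186146
  V(1,+1) = exp(-r*dt) * [p_u*3.164698 + p_m*1.215887 + p_d*0.000000] = 1.294787
  V(0,+0) = exp(-r*dt) * [p_u*1.294787 + p_m*0.186146 + p_d*0.000000] = 0.322276


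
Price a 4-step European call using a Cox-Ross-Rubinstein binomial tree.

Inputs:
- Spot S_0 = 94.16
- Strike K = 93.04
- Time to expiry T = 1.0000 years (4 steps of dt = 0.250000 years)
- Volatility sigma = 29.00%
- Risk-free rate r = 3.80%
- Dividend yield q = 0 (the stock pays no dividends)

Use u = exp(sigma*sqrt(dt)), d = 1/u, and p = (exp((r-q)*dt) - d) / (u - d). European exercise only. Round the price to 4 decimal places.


Answer: Price = V(0,0) = 12.5906

Derivation:
dt = T/N = 0.250000
u = exp(sigma*sqrt(dt)) = 1.156040; d = 1/u = 0.865022
p = (exp((r-q)*dt) - d) / (u - d) = 0.496613
Discount per step: exp(-r*dt) = 0.990545
Stock lattice S(k, i) with i counting down-moves:
  k=0: S(0,0) = 94.1600
  k=1: S(1,0) = 108.8527; S(1,1) = 81.4505
  k=2: S(2,0) = 125.8380; S(2,1) = 94.1600; S(2,2) = 70.4565
  k=3: S(3,0) = 145.4737; S(3,1) = 108.8527; S(3,2) = 81.4505; S(3,3) = 60.9464
  k=4: S(4,0) = 168.1734; S(4,1) = 125.8380; S(4,2) = 94.1600; S(4,3) = 70.4565; S(4,4) = 52.7200
Terminal payoffs V(N, i) = max(S_T - K, 0):
  V(4,0) = 75.133379; V(4,1) = 32.798012; V(4,2) = 1.120000; V(4,3) = 0.000000; V(4,4) = 0.000000
Backward induction: V(k, i) = exp(-r*dt) * [p * V(k+1, i) + (1-p) * V(k+1, i+1)].
  V(3,0) = exp(-r*dt) * [p*75.133379 + (1-p)*32.798012] = 53.313416
  V(3,1) = exp(-r*dt) * [p*32.798012 + (1-p)*1.120000] = 16.692381
  V(3,2) = exp(-r*dt) * [p*1.120000 + (1-p)*0.000000] = 0.550948
  V(3,3) = exp(-r*dt) * [p*0.000000 + (1-p)*0.000000] = 0.000000
  V(2,0) = exp(-r*dt) * [p*53.313416 + (1-p)*16.692381] = 34.549084
  V(2,1) = exp(-r*dt) * [p*16.692381 + (1-p)*0.550948] = 8.485993
  V(2,2) = exp(-r*dt) * [p*0.550948 + (1-p)*0.000000] = 0.271021
  V(1,0) = exp(-r*dt) * [p*34.549084 + (1-p)*8.485993] = 21.226650
  V(1,1) = exp(-r*dt) * [p*8.485993 + (1-p)*0.271021] = 4.309547
  V(0,0) = exp(-r*dt) * [p*21.226650 + (1-p)*4.309547] = 12.590620


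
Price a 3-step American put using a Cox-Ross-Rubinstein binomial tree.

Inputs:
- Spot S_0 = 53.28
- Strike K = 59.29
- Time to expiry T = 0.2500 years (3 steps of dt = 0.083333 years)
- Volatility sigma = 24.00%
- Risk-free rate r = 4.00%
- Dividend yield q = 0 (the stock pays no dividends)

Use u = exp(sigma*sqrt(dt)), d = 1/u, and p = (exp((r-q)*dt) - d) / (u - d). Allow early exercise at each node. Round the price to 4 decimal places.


dt = T/N = 0.083333
u = exp(sigma*sqrt(dt)) = 1.071738; d = 1/u = 0.933063
p = (exp((r-q)*dt) - d) / (u - d) = 0.506764
Discount per step: exp(-r*dt) = 0.996672
Stock lattice S(k, i) with i counting down-moves:
  k=0: S(0,0) = 53.2800
  k=1: S(1,0) = 57.1022; S(1,1) = 49.7136
  k=2: S(2,0) = 61.1986; S(2,1) = 53.2800; S(2,2) = 46.3860
  k=3: S(3,0) = 65.5889; S(3,1) = 57.1022; S(3,2) = 49.7136; S(3,3) = 43.2811
Terminal payoffs V(N, i) = max(K - S_T, 0):
  V(3,0) = 0.000000; V(3,1) = 2.187776; V(3,2) = 9.576377; V(3,3) = 16.008949
Backward induction: V(k, i) = exp(-r*dt) * [p * V(k+1, i) + (1-p) * V(k+1, i+1)]; then take max(V_cont, immediate exercise) for American.
  V(2,0) = exp(-r*dt) * [p*0.000000 + (1-p)*2.187776] = 1.075500; exercise = 0.000000; V(2,0) = max -> 1.075500
  V(2,1) = exp(-r*dt) * [p*2.187776 + (1-p)*9.576377] = 5.812696; exercise = 6.010000; V(2,1) = max -> 6.010000
  V(2,2) = exp(-r*dt) * [p*9.576377 + (1-p)*16.008949] = 12.706729; exercise = 12.904034; V(2,2) = max -> 12.904034
  V(1,0) = exp(-r*dt) * [p*1.075500 + (1-p)*6.010000] = 3.497697; exercise = 2.187776; V(1,0) = max -> 3.497697
  V(1,1) = exp(-r*dt) * [p*6.010000 + (1-p)*12.904034] = 9.379073; exercise = 9.576377; V(1,1) = max -> 9.576377
  V(0,0) = exp(-r*dt) * [p*3.497697 + (1-p)*9.576377] = 6.474307; exercise = 6.010000; V(0,0) = max -> 6.474307

Answer: Price = V(0,0) = 6.4743


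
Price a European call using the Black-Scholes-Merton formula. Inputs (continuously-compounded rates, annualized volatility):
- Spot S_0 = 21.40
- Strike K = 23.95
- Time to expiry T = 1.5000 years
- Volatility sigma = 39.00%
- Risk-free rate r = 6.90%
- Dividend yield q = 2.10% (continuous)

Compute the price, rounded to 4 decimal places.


Answer: Price = 3.5800

Derivation:
d1 = (ln(S/K) + (r - q + 0.5*sigma^2) * T) / (sigma * sqrt(T)) = 0.15387317
d2 = d1 - sigma * sqrt(T) = -0.32377733
exp(-rT) = 0.90167602; exp(-qT) = 0.96899096
C = S_0 * exp(-qT) * N(d1) - K * exp(-rT) * N(d2)
N(d1) = 0.56114513; N(d2) = 0.37305331
C = 21.4000 * 0.96899096 * 0.56114513 - 23.9500 * 0.90167602 * 0.37305331 = 3.5800


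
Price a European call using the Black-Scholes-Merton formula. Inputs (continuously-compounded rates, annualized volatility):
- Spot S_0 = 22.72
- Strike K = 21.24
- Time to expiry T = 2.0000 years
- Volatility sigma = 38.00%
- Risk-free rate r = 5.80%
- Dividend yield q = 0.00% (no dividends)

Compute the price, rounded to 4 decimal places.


Answer: Price = 6.5603

Derivation:
d1 = (ln(S/K) + (r - q + 0.5*sigma^2) * T) / (sigma * sqrt(T)) = 0.60989709
d2 = d1 - sigma * sqrt(T) = 0.07249593
exp(-rT) = 0.89047522; exp(-qT) = 1.00000000
C = S_0 * exp(-qT) * N(d1) - K * exp(-rT) * N(d2)
N(d1) = 0.72903501; N(d2) = 0.52889638
C = 22.7200 * 1.00000000 * 0.72903501 - 21.2400 * 0.89047522 * 0.52889638 = 6.5603


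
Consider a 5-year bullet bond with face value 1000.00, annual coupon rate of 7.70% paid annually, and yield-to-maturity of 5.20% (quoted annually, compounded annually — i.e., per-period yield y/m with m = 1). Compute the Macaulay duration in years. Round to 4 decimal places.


Coupon per period c = face * coupon_rate / m = 77.000000
Periods per year m = 1; per-period yield y/m = 0.052000
Number of cashflows N = 5
Cashflows (t years, CF_t, discount factor 1/(1+y/m)^(m*t), PV):
  t = 1.0000: CF_t = 77.000000, DF = 0.950570, PV = 73.193916
  t = 2.0000: CF_t = 77.000000, DF = 0.903584, PV = 69.575966
  t = 3.0000: CF_t = 77.000000, DF = 0.858920, PV = 66.136850
  t = 4.0000: CF_t = 77.000000, DF = 0.816464, PV = 62.867728
  t = 5.0000: CF_t = 1077.000000, DF = 0.776106, PV = 835.866662
Price P = sum_t PV_t = 1107.641123
Macaulay numerator sum_t t * PV_t:
  t * PV_t at t = 1.0000: 73.193916
  t * PV_t at t = 2.0000: 139.151932
  t * PV_t at t = 3.0000: 198.410550
  t * PV_t at t = 4.0000: 251.470912
  t * PV_t at t = 5.0000: 4179.333312
Macaulay duration D = (sum_t t * PV_t) / P = 4841.560622 / 1107.641123 = 4.371055

Answer: Macaulay duration = 4.3711 years


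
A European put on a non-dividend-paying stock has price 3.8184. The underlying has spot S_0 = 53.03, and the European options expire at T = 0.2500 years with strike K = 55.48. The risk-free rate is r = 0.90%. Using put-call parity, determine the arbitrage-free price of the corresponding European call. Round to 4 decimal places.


Put-call parity: C - P = S_0 * exp(-qT) - K * exp(-rT).
S_0 * exp(-qT) = 53.0300 * 1.00000000 = 53.03000000
K * exp(-rT) = 55.4800 * 0.99775253 = 55.35531033
C = P + S*exp(-qT) - K*exp(-rT)
C = 3.8184 + 53.03000000 - 55.35531033 = 1.4931

Answer: Call price = 1.4931


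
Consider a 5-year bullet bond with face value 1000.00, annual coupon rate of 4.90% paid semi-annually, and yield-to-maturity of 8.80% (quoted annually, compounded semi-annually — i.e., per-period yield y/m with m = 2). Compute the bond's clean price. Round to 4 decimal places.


Answer: Price = 844.9405

Derivation:
Coupon per period c = face * coupon_rate / m = 24.500000
Periods per year m = 2; per-period yield y/m = 0.044000
Number of cashflows N = 10
Cashflows (t years, CF_t, discount factor 1/(1+y/m)^(m*t), PV):
  t = 0.5000: CF_t = 24.500000, DF = 0.957854, PV = 23.467433
  t = 1.0000: CF_t = 24.500000, DF = 0.917485, PV = 22.478384
  t = 1.5000: CF_t = 24.500000, DF = 0.878817, PV = 21.531019
  t = 2.0000: CF_t = 24.500000, DF = 0.841779, PV = 20.623582
  t = 2.5000: CF_t = 24.500000, DF = 0.806302, PV = 19.754389
  t = 3.0000: CF_t = 24.500000, DF = 0.772320, PV = 18.921828
  t = 3.5000: CF_t = 24.500000, DF = 0.739770, PV = 18.124356
  t = 4.0000: CF_t = 24.500000, DF = 0.708592, PV = 17.360495
  t = 4.5000: CF_t = 24.500000, DF = 0.678728, PV = 16.628826
  t = 5.0000: CF_t = 1024.500000, DF = 0.650122, PV = 666.050220
Price P = sum_t PV_t = 844.940532


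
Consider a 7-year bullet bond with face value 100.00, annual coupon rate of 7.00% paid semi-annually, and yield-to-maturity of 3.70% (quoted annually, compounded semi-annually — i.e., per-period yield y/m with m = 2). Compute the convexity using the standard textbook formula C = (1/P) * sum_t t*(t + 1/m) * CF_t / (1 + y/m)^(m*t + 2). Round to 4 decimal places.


Answer: Convexity = 39.0415

Derivation:
Coupon per period c = face * coupon_rate / m = 3.500000
Periods per year m = 2; per-period yield y/m = 0.018500
Number of cashflows N = 14
Cashflows (t years, CF_t, discount factor 1/(1+y/m)^(m*t), PV):
  t = 0.5000: CF_t = 3.500000, DF = 0.981836, PV = 3.436426
  t = 1.0000: CF_t = 3.500000, DF = 0.964002, PV = 3.374007
  t = 1.5000: CF_t = 3.500000, DF = 0.946492, PV = 3.312722
  t = 2.0000: CF_t = 3.500000, DF = 0.929300, PV = 3.252549
  t = 2.5000: CF_t = 3.500000, DF = 0.912420, PV = 3.193470
  t = 3.0000: CF_t = 3.500000, DF = 0.895847, PV = 3.135464
  t = 3.5000: CF_t = 3.500000, DF = 0.879575, PV = 3.078512
  t = 4.0000: CF_t = 3.500000, DF = 0.863598, PV = 3.022594
  t = 4.5000: CF_t = 3.500000, DF = 0.847912, PV = 2.967691
  t = 5.0000: CF_t = 3.500000, DF = 0.832510, PV = 2.913786
  t = 5.5000: CF_t = 3.500000, DF = 0.817389, PV = 2.860860
  t = 6.0000: CF_t = 3.500000, DF = 0.802542, PV = 2.808896
  t = 6.5000: CF_t = 3.500000, DF = 0.787964, PV = 2.757875
  t = 7.0000: CF_t = 103.500000, DF = 0.773652, PV = 80.072960
Price P = sum_t PV_t = 120.187814
Convexity numerator sum_t t*(t + 1/m) * CF_t / (1+y/m)^(m*t + 2):
  t = 0.5000: term = 1.656361
  t = 1.0000: term = 4.878824
  t = 1.5000: term = 9.580411
  t = 2.0000: term = 15.677321
  t = 2.5000: term = 23.088838
  t = 3.0000: term = 31.737234
  t = 3.5000: term = 41.547680
  t = 4.0000: term = 52.448155
  t = 4.5000: term = 64.369361
  t = 5.0000: term = 77.244637
  t = 5.5000: term = 91.009882
  t = 6.0000: term = 105.603469
  t = 6.5000: term = 120.966173
  t = 7.0000: term = 4052.500899
Convexity = (1/P) * sum = 4692.309245 / 120.187814 = 39.041473


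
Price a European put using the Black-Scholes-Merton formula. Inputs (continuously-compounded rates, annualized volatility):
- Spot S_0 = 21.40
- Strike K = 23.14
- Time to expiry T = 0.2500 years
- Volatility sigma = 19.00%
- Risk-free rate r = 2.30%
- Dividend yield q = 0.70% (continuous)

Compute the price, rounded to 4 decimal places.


d1 = (ln(S/K) + (r - q + 0.5*sigma^2) * T) / (sigma * sqrt(T)) = -0.73325579
d2 = d1 - sigma * sqrt(T) = -0.82825579
exp(-rT) = 0.99426650; exp(-qT) = 0.99825153
P = K * exp(-rT) * N(-d2) - S_0 * exp(-qT) * N(-d1)
N(-d1) = 0.76829878; N(-d2) = 0.79623717
P = 23.1400 * 0.99426650 * 0.79623717 - 21.4000 * 0.99825153 * 0.76829878 = 1.9064

Answer: Price = 1.9064


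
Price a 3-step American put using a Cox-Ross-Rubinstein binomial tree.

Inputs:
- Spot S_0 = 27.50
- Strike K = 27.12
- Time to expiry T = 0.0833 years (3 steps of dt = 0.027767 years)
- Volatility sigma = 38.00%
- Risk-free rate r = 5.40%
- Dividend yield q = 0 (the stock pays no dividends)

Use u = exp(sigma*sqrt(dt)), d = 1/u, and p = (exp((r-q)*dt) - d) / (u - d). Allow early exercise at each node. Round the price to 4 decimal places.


Answer: Price = V(0,0) = 1.0601

Derivation:
dt = T/N = 0.027767
u = exp(sigma*sqrt(dt)) = 1.065368; d = 1/u = 0.938642
p = (exp((r-q)*dt) - d) / (u - d) = 0.496016
Discount per step: exp(-r*dt) = 0.998502
Stock lattice S(k, i) with i counting down-moves:
  k=0: S(0,0) = 27.5000
  k=1: S(1,0) = 29.2976; S(1,1) = 25.8127
  k=2: S(2,0) = 31.2128; S(2,1) = 27.5000; S(2,2) = 24.2289
  k=3: S(3,0) = 33.2531; S(3,1) = 29.2976; S(3,2) = 25.8127; S(3,3) = 22.7422
Terminal payoffs V(N, i) = max(K - S_T, 0):
  V(3,0) = 0.000000; V(3,1) = 0.000000; V(3,2) = 1.307333; V(3,3) = 4.377760
Backward induction: V(k, i) = exp(-r*dt) * [p * V(k+1, i) + (1-p) * V(k+1, i+1)]; then take max(V_cont, immediate exercise) for American.
  V(2,0) = exp(-r*dt) * [p*0.000000 + (1-p)*0.000000] = 0.000000; exercise = 0.000000; V(2,0) = max -> 0.000000
  V(2,1) = exp(-r*dt) * [p*0.000000 + (1-p)*1.307333] = 0.657888; exercise = 0.000000; V(2,1) = max -> 0.657888
  V(2,2) = exp(-r*dt) * [p*1.307333 + (1-p)*4.377760] = 2.850502; exercise = 2.891135; V(2,2) = max -> 2.891135
  V(1,0) = exp(-r*dt) * [p*0.000000 + (1-p)*0.657888] = 0.331068; exercise = 0.000000; V(1,0) = max -> 0.331068
  V(1,1) = exp(-r*dt) * [p*0.657888 + (1-p)*2.891135] = 1.780737; exercise = 1.307333; V(1,1) = max -> 1.780737
  V(0,0) = exp(-r*dt) * [p*0.331068 + (1-p)*1.780737] = 1.060088; exercise = 0.000000; V(0,0) = max -> 1.060088


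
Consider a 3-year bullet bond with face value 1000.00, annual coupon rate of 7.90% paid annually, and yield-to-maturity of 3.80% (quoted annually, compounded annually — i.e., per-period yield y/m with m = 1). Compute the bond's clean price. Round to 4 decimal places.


Coupon per period c = face * coupon_rate / m = 79.000000
Periods per year m = 1; per-period yield y/m = 0.038000
Number of cashflows N = 3
Cashflows (t years, CF_t, discount factor 1/(1+y/m)^(m*t), PV):
  t = 1.0000: CF_t = 79.000000, DF = 0.963391, PV = 76.107900
  t = 2.0000: CF_t = 79.000000, DF = 0.928122, PV = 73.321676
  t = 3.0000: CF_t = 1079.000000, DF = 0.894145, PV = 964.782426
Price P = sum_t PV_t = 1114.212002

Answer: Price = 1114.2120


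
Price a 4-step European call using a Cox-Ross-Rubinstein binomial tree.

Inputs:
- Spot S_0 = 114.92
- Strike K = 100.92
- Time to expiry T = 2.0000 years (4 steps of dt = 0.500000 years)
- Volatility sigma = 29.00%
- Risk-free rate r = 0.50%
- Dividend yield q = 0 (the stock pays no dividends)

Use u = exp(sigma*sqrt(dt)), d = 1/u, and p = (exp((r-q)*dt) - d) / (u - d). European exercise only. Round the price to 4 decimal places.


dt = T/N = 0.500000
u = exp(sigma*sqrt(dt)) = 1.227600; d = 1/u = 0.814598
p = (exp((r-q)*dt) - d) / (u - d) = 0.454974
Discount per step: exp(-r*dt) = 0.997503
Stock lattice S(k, i) with i counting down-moves:
  k=0: S(0,0) = 114.9200
  k=1: S(1,0) = 141.0758; S(1,1) = 93.6136
  k=2: S(2,0) = 173.1846; S(2,1) = 114.9200; S(2,2) = 76.2574
  k=3: S(3,0) = 212.6014; S(3,1) = 141.0758; S(3,2) = 93.6136; S(3,3) = 62.1191
  k=4: S(4,0) = 260.9895; S(4,1) = 173.1846; S(4,2) = 114.9200; S(4,3) = 76.2574; S(4,4) = 50.6021
Terminal payoffs V(N, i) = max(S_T - K, 0):
  V(4,0) = 160.069480; V(4,1) = 72.264616; V(4,2) = 14.000000; V(4,3) = 0.000000; V(4,4) = 0.000000
Backward induction: V(k, i) = exp(-r*dt) * [p * V(k+1, i) + (1-p) * V(k+1, i+1)].
  V(3,0) = exp(-r*dt) * [p*160.069480 + (1-p)*72.264616] = 111.933402
  V(3,1) = exp(-r*dt) * [p*72.264616 + (1-p)*14.000000] = 40.407766
  V(3,2) = exp(-r*dt) * [p*14.000000 + (1-p)*0.000000] = 6.353738
  V(3,3) = exp(-r*dt) * [p*0.000000 + (1-p)*0.000000] = 0.000000
  V(2,0) = exp(-r*dt) * [p*111.933402 + (1-p)*40.407766] = 72.767956
  V(2,1) = exp(-r*dt) * [p*40.407766 + (1-p)*6.353738] = 21.792901
  V(2,2) = exp(-r*dt) * [p*6.353738 + (1-p)*0.000000] = 2.883571
  V(1,0) = exp(-r*dt) * [p*72.767956 + (1-p)*21.792901] = 44.872926
  V(1,1) = exp(-r*dt) * [p*21.792901 + (1-p)*2.883571] = 11.458152
  V(0,0) = exp(-r*dt) * [p*44.872926 + (1-p)*11.458152] = 26.594451

Answer: Price = V(0,0) = 26.5945


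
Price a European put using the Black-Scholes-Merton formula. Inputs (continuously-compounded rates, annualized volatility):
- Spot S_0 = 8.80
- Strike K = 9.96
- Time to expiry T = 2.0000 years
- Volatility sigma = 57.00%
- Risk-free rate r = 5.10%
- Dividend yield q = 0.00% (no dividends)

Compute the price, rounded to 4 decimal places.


Answer: Price = 2.8836

Derivation:
d1 = (ln(S/K) + (r - q + 0.5*sigma^2) * T) / (sigma * sqrt(T)) = 0.37597568
d2 = d1 - sigma * sqrt(T) = -0.43012605
exp(-rT) = 0.90302955; exp(-qT) = 1.00000000
P = K * exp(-rT) * N(-d2) - S_0 * exp(-qT) * N(-d1)
N(-d1) = 0.35346749; N(-d2) = 0.66644802
P = 9.9600 * 0.90302955 * 0.66644802 - 8.8000 * 1.00000000 * 0.35346749 = 2.8836


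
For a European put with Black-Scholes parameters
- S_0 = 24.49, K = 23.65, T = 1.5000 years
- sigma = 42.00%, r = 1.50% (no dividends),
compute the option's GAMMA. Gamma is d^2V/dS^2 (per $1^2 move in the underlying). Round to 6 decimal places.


d1 = 0.3687877028; d2 = -0.1456051431
phi(d1) = 0.3727151895; exp(-qT) = 1.0000000000; exp(-rT) = 0.9777512372
Gamma = exp(-qT) * phi(d1) / (S * sigma * sqrt(T)) = 1.0000000000 * 0.3727151895 / (24.4900 * 0.4200 * 1.2247448714) = 0.029586

Answer: Gamma = 0.029586


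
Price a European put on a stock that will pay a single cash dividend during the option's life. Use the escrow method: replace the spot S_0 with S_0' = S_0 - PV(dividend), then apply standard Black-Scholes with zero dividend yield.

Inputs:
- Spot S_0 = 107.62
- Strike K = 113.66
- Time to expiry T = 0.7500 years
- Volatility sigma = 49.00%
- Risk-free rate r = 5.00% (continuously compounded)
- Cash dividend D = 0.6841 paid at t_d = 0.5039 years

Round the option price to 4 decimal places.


Answer: Price = 19.4723

Derivation:
PV(D) = D * exp(-r * t_d) = 0.6841 * 0.97511975 = 0.66707942
S_0' = S_0 - PV(D) = 107.6200 - 0.66707942 = 106.95292058
d1 = (ln(S_0'/K) + (r + sigma^2/2)*T) / (sigma*sqrt(T)) = 0.15721532
d2 = d1 - sigma*sqrt(T) = -0.26713712
exp(-rT) = 0.96319442
N(-d1) = 0.43753758; N(-d2) = 0.60531821
P = K * exp(-rT) * N(-d2) - S_0' * N(-d1) = 113.6600 * 0.96319442 * 0.60531821 - 106.95292058 * 0.43753758 = 19.4723


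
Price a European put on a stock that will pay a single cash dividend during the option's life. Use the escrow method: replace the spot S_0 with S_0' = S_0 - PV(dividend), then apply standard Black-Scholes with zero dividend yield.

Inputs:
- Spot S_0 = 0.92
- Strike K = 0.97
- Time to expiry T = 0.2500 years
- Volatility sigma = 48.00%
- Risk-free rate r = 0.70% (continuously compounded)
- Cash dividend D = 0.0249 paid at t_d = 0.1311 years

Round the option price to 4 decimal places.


Answer: Price = 0.1303

Derivation:
PV(D) = D * exp(-r * t_d) = 0.0249 * 0.99908272 = 0.02487716
S_0' = S_0 - PV(D) = 0.9200 - 0.02487716 = 0.89512284
d1 = (ln(S_0'/K) + (r + sigma^2/2)*T) / (sigma*sqrt(T)) = -0.20743796
d2 = d1 - sigma*sqrt(T) = -0.44743796
exp(-rT) = 0.99825153
N(-d1) = 0.58216608; N(-d2) = 0.67272056
P = K * exp(-rT) * N(-d2) - S_0' * N(-d1) = 0.9700 * 0.99825153 * 0.67272056 - 0.89512284 * 0.58216608 = 0.1303


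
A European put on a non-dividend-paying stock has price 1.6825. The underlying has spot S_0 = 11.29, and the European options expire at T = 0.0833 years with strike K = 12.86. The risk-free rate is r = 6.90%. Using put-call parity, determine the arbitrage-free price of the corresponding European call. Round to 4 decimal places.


Put-call parity: C - P = S_0 * exp(-qT) - K * exp(-rT).
S_0 * exp(-qT) = 11.2900 * 1.00000000 = 11.29000000
K * exp(-rT) = 12.8600 * 0.99426879 = 12.78629659
C = P + S*exp(-qT) - K*exp(-rT)
C = 1.6825 + 11.29000000 - 12.78629659 = 0.1862

Answer: Call price = 0.1862


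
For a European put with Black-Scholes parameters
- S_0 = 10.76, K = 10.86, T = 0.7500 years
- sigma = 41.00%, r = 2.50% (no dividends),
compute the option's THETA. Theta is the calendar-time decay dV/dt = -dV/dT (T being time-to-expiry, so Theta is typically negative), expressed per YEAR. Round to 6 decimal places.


d1 = 0.2042883244; d2 = -0.1507820912
phi(d1) = 0.3907038617; exp(-qT) = 1.0000000000; exp(-rT) = 0.9814246877
Theta = -S*exp(-qT)*phi(d1)*sigma/(2*sqrt(T)) + r*K*exp(-rT)*N(-d2) - q*S*exp(-qT)*N(-d1)
N(-d1) = 0.4190640967; N(-d2) = 0.5599261930; sqrt(T) = 0.8660254038
Term 1 = -10.7600 * 1.0000000000 * 0.3907038617 * 0.4100 / (2 * 0.8660254038) = -0.9951377573
Term 2 = 0.0250 * 10.8600 * 0.9814246877 * 0.5599261930 = 0.1491961431
Term 3 = 0 (no dividend yield, q = 0)
Theta = -0.9951377573 + (0.1491961431) + (0.0000000000) = -0.845942

Answer: Theta = -0.845942


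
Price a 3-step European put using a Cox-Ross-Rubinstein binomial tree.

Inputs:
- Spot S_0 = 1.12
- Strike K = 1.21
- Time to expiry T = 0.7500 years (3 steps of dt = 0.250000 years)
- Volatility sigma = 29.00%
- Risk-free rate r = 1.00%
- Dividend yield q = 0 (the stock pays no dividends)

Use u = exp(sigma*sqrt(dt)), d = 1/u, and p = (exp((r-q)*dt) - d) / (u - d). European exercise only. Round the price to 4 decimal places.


dt = T/N = 0.250000
u = exp(sigma*sqrt(dt)) = 1.156040; d = 1/u = 0.865022
p = (exp((r-q)*dt) - d) / (u - d) = 0.472415
Discount per step: exp(-r*dt) = 0.997503
Stock lattice S(k, i) with i counting down-moves:
  k=0: S(0,0) = 1.1200
  k=1: S(1,0) = 1.2948; S(1,1) = 0.9688
  k=2: S(2,0) = 1.4968; S(2,1) = 1.1200; S(2,2) = 0.8381
  k=3: S(3,0) = 1.7304; S(3,1) = 1.2948; S(3,2) = 0.9688; S(3,3) = 0.7249
Terminal payoffs V(N, i) = max(K - S_T, 0):
  V(3,0) = 0.000000; V(3,1) = 0.000000; V(3,2) = 0.241175; V(3,3) = 0.485064
Backward induction: V(k, i) = exp(-r*dt) * [p * V(k+1, i) + (1-p) * V(k+1, i+1)].
  V(2,0) = exp(-r*dt) * [p*0.000000 + (1-p)*0.000000] = 0.000000
  V(2,1) = exp(-r*dt) * [p*0.000000 + (1-p)*0.241175] = 0.126923
  V(2,2) = exp(-r*dt) * [p*0.241175 + (1-p)*0.485064] = 0.368924
  V(1,0) = exp(-r*dt) * [p*0.000000 + (1-p)*0.126923] = 0.066795
  V(1,1) = exp(-r*dt) * [p*0.126923 + (1-p)*0.368924] = 0.253963
  V(0,0) = exp(-r*dt) * [p*0.066795 + (1-p)*0.253963] = 0.165129

Answer: Price = V(0,0) = 0.1651


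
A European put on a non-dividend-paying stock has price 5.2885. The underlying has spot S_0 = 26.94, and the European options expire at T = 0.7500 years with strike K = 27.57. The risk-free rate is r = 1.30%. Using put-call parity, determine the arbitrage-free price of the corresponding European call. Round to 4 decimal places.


Put-call parity: C - P = S_0 * exp(-qT) - K * exp(-rT).
S_0 * exp(-qT) = 26.9400 * 1.00000000 = 26.94000000
K * exp(-rT) = 27.5700 * 0.99029738 = 27.30249869
C = P + S*exp(-qT) - K*exp(-rT)
C = 5.2885 + 26.94000000 - 27.30249869 = 4.9260

Answer: Call price = 4.9260


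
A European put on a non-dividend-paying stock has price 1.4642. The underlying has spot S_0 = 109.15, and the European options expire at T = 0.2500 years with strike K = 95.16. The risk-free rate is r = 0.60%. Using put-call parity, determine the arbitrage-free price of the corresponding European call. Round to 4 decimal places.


Put-call parity: C - P = S_0 * exp(-qT) - K * exp(-rT).
S_0 * exp(-qT) = 109.1500 * 1.00000000 = 109.15000000
K * exp(-rT) = 95.1600 * 0.99850112 = 95.01736700
C = P + S*exp(-qT) - K*exp(-rT)
C = 1.4642 + 109.15000000 - 95.01736700 = 15.5968

Answer: Call price = 15.5968


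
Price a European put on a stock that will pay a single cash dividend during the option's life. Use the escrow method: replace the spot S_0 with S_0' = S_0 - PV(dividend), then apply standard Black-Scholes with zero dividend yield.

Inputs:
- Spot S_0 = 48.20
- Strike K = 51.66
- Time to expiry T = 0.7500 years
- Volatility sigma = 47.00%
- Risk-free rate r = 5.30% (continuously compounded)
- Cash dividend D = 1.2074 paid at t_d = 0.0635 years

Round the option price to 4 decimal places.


Answer: Price = 9.1875

Derivation:
PV(D) = D * exp(-r * t_d) = 1.2074 * 0.99664016 = 1.20334333
S_0' = S_0 - PV(D) = 48.2000 - 1.20334333 = 46.99665667
d1 = (ln(S_0'/K) + (r + sigma^2/2)*T) / (sigma*sqrt(T)) = 0.06874197
d2 = d1 - sigma*sqrt(T) = -0.33828997
exp(-rT) = 0.96102967
N(-d1) = 0.47259751; N(-d2) = 0.63242766
P = K * exp(-rT) * N(-d2) - S_0' * N(-d1) = 51.6600 * 0.96102967 * 0.63242766 - 46.99665667 * 0.47259751 = 9.1875


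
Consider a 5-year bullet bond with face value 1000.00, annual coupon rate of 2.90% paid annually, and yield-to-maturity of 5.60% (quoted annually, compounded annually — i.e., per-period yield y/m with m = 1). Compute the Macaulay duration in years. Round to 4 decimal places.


Coupon per period c = face * coupon_rate / m = 29.000000
Periods per year m = 1; per-period yield y/m = 0.056000
Number of cashflows N = 5
Cashflows (t years, CF_t, discount factor 1/(1+y/m)^(m*t), PV):
  t = 1.0000: CF_t = 29.000000, DF = 0.946970, PV = 27.462121
  t = 2.0000: CF_t = 29.000000, DF = 0.896752, PV = 26.005797
  t = 3.0000: CF_t = 29.000000, DF = 0.849197, PV = 24.626701
  t = 4.0000: CF_t = 29.000000, DF = 0.804163, PV = 23.320740
  t = 5.0000: CF_t = 1029.000000, DF = 0.761518, PV = 783.602447
Price P = sum_t PV_t = 885.017806
Macaulay numerator sum_t t * PV_t:
  t * PV_t at t = 1.0000: 27.462121
  t * PV_t at t = 2.0000: 52.011593
  t * PV_t at t = 3.0000: 73.880104
  t * PV_t at t = 4.0000: 93.282960
  t * PV_t at t = 5.0000: 3918.012237
Macaulay duration D = (sum_t t * PV_t) / P = 4164.649015 / 885.017806 = 4.705723

Answer: Macaulay duration = 4.7057 years


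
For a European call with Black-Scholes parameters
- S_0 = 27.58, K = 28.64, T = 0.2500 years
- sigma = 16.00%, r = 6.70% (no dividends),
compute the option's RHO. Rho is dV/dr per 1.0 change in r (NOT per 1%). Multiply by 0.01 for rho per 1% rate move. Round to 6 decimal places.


Answer: Rho = 2.684826

Derivation:
d1 = -0.2220433716; d2 = -0.3020433716
phi(d1) = 0.3892279323; exp(-qT) = 1.0000000000; exp(-rT) = 0.9833895013
N(d2) = 0.3813095001
Rho = K*T*exp(-rT)*N(d2) = 28.6400 * 0.2500 * 0.9833895013 * 0.3813095001 = 2.684826


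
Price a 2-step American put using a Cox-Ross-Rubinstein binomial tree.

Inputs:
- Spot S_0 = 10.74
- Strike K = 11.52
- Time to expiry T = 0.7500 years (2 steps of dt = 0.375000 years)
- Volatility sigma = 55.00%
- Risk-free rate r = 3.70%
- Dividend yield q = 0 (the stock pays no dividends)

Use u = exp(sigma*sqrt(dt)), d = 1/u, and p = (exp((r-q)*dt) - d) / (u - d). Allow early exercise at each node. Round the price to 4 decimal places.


dt = T/N = 0.375000
u = exp(sigma*sqrt(dt)) = 1.400466; d = 1/u = 0.714048
p = (exp((r-q)*dt) - d) / (u - d) = 0.436940
Discount per step: exp(-r*dt) = 0.986221
Stock lattice S(k, i) with i counting down-moves:
  k=0: S(0,0) = 10.7400
  k=1: S(1,0) = 15.0410; S(1,1) = 7.6689
  k=2: S(2,0) = 21.0644; S(2,1) = 10.7400; S(2,2) = 5.4759
Terminal payoffs V(N, i) = max(K - S_T, 0):
  V(2,0) = 0.000000; V(2,1) = 0.780000; V(2,2) = 6.044052
Backward induction: V(k, i) = exp(-r*dt) * [p * V(k+1, i) + (1-p) * V(k+1, i+1)]; then take max(V_cont, immediate exercise) for American.
  V(1,0) = exp(-r*dt) * [p*0.000000 + (1-p)*0.780000] = 0.433135; exercise = 0.000000; V(1,0) = max -> 0.433135
  V(1,1) = exp(-r*dt) * [p*0.780000 + (1-p)*6.044052] = 3.692386; exercise = 3.851123; V(1,1) = max -> 3.851123
  V(0,0) = exp(-r*dt) * [p*0.433135 + (1-p)*3.851123] = 2.325179; exercise = 0.780000; V(0,0) = max -> 2.325179

Answer: Price = V(0,0) = 2.3252


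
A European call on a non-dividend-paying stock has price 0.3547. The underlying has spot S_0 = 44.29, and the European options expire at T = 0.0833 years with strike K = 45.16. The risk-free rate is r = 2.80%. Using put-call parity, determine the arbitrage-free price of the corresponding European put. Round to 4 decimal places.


Put-call parity: C - P = S_0 * exp(-qT) - K * exp(-rT).
S_0 * exp(-qT) = 44.2900 * 1.00000000 = 44.29000000
K * exp(-rT) = 45.1600 * 0.99767032 = 45.05479156
P = C - S*exp(-qT) + K*exp(-rT)
P = 0.3547 - 44.29000000 + 45.05479156 = 1.1195

Answer: Put price = 1.1195


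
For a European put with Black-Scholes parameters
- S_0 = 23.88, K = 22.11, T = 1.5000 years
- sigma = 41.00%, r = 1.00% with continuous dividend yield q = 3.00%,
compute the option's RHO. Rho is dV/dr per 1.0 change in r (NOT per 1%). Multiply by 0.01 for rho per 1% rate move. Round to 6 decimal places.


d1 = 0.3446935780; d2 = -0.1574518193
phi(d1) = 0.3759326159; exp(-qT) = 0.9559974818; exp(-rT) = 0.9851119396
N(-d2) = 0.5625556116
Rho = -K*T*exp(-rT)*N(-d2) = -22.1100 * 1.5000 * 0.9851119396 * 0.5625556116 = -18.379388

Answer: Rho = -18.379388


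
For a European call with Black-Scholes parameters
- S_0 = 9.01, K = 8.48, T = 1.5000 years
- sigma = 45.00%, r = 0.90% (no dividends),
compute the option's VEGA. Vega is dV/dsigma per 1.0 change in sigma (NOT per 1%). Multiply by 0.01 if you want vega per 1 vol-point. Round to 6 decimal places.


Answer: Vega = 4.047315

Derivation:
d1 = 0.4100620411; d2 = -0.1410731510
phi(d1) = 0.3667723321; exp(-qT) = 1.0000000000; exp(-rT) = 0.9865907163
Vega = S * exp(-qT) * phi(d1) * sqrt(T) = 9.0100 * 1.0000000000 * 0.3667723321 * 1.2247448714 = 4.047315


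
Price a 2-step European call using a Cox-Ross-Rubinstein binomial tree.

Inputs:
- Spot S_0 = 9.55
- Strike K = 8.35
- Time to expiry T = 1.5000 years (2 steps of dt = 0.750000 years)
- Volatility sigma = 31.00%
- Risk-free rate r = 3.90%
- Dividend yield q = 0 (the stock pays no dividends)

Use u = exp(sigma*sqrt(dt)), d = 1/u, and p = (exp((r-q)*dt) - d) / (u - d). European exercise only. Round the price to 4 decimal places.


dt = T/N = 0.750000
u = exp(sigma*sqrt(dt)) = 1.307959; d = 1/u = 0.764550
p = (exp((r-q)*dt) - d) / (u - d) = 0.487905
Discount per step: exp(-r*dt) = 0.971174
Stock lattice S(k, i) with i counting down-moves:
  k=0: S(0,0) = 9.5500
  k=1: S(1,0) = 12.4910; S(1,1) = 7.3015
  k=2: S(2,0) = 16.3377; S(2,1) = 9.5500; S(2,2) = 5.5823
Terminal payoffs V(N, i) = max(S_T - K, 0):
  V(2,0) = 7.987726; V(2,1) = 1.200000; V(2,2) = 0.000000
Backward induction: V(k, i) = exp(-r*dt) * [p * V(k+1, i) + (1-p) * V(k+1, i+1)].
  V(1,0) = exp(-r*dt) * [p*7.987726 + (1-p)*1.200000] = 4.381708
  V(1,1) = exp(-r*dt) * [p*1.200000 + (1-p)*0.000000] = 0.568609
  V(0,0) = exp(-r*dt) * [p*4.381708 + (1-p)*0.568609] = 2.359019

Answer: Price = V(0,0) = 2.3590


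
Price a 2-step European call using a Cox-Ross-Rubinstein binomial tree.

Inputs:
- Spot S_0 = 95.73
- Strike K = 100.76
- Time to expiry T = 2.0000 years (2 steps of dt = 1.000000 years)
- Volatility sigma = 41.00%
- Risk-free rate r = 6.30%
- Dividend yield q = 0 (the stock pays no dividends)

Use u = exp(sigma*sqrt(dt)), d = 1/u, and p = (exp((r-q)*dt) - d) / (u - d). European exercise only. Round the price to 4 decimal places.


Answer: Price = V(0,0) = 23.2935

Derivation:
dt = T/N = 1.000000
u = exp(sigma*sqrt(dt)) = 1.506818; d = 1/u = 0.663650
p = (exp((r-q)*dt) - d) / (u - d) = 0.476034
Discount per step: exp(-r*dt) = 0.938943
Stock lattice S(k, i) with i counting down-moves:
  k=0: S(0,0) = 95.7300
  k=1: S(1,0) = 144.2477; S(1,1) = 63.5312
  k=2: S(2,0) = 217.3549; S(2,1) = 95.7300; S(2,2) = 42.1625
Terminal payoffs V(N, i) = max(S_T - K, 0):
  V(2,0) = 116.594949; V(2,1) = 0.000000; V(2,2) = 0.000000
Backward induction: V(k, i) = exp(-r*dt) * [p * V(k+1, i) + (1-p) * V(k+1, i+1)].
  V(1,0) = exp(-r*dt) * [p*116.594949 + (1-p)*0.000000] = 52.114353
  V(1,1) = exp(-r*dt) * [p*0.000000 + (1-p)*0.000000] = 0.000000
  V(0,0) = exp(-r*dt) * [p*52.114353 + (1-p)*0.000000] = 23.293511


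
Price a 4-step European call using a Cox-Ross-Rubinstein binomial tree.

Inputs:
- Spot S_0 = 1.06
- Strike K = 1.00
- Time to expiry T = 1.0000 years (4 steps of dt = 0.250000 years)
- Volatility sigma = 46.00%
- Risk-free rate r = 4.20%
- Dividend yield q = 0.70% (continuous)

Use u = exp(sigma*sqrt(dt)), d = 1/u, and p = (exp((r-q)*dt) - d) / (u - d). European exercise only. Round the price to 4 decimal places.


dt = T/N = 0.250000
u = exp(sigma*sqrt(dt)) = 1.258600; d = 1/u = 0.794534
p = (exp((r-q)*dt) - d) / (u - d) = 0.461690
Discount per step: exp(-r*dt) = 0.989555
Stock lattice S(k, i) with i counting down-moves:
  k=0: S(0,0) = 1.0600
  k=1: S(1,0) = 1.3341; S(1,1) = 0.8422
  k=2: S(2,0) = 1.6791; S(2,1) = 1.0600; S(2,2) = 0.6692
  k=3: S(3,0) = 2.1133; S(3,1) = 1.3341; S(3,2) = 0.8422; S(3,3) = 0.5317
  k=4: S(4,0) = 2.6598; S(4,1) = 1.6791; S(4,2) = 1.0600; S(4,3) = 0.6692; S(4,4) = 0.4224
Terminal payoffs V(N, i) = max(S_T - K, 0):
  V(4,0) = 1.659848; V(4,1) = 0.679118; V(4,2) = 0.060000; V(4,3) = 0.000000; V(4,4) = 0.000000
Backward induction: V(k, i) = exp(-r*dt) * [p * V(k+1, i) + (1-p) * V(k+1, i+1)].
  V(3,0) = exp(-r*dt) * [p*1.659848 + (1-p)*0.679118] = 1.120088
  V(3,1) = exp(-r*dt) * [p*0.679118 + (1-p)*0.060000] = 0.342228
  V(3,2) = exp(-r*dt) * [p*0.060000 + (1-p)*0.000000] = 0.027412
  V(3,3) = exp(-r*dt) * [p*0.000000 + (1-p)*0.000000] = 0.000000
  V(2,0) = exp(-r*dt) * [p*1.120088 + (1-p)*0.342228] = 0.694033
  V(2,1) = exp(-r*dt) * [p*0.342228 + (1-p)*0.027412] = 0.170955
  V(2,2) = exp(-r*dt) * [p*0.027412 + (1-p)*0.000000] = 0.012524
  V(1,0) = exp(-r*dt) * [p*0.694033 + (1-p)*0.170955] = 0.408147
  V(1,1) = exp(-r*dt) * [p*0.170955 + (1-p)*0.012524] = 0.084775
  V(0,0) = exp(-r*dt) * [p*0.408147 + (1-p)*0.084775] = 0.231628

Answer: Price = V(0,0) = 0.2316
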